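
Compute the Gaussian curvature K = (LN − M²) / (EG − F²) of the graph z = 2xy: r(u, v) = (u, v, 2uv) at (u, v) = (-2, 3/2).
K = -1/169

Coefficients of the first fundamental form: E = 4*v^2 + 1, F = 4*u*v, G = 4*u^2 + 1.
Coefficients of the second fundamental form: L = 0, M = 2/sqrt(4*u^2 + 4*v^2 + 1), N = 0.
Assemble K = (LN − M²)/(EG − F²) = -4/(16*u^4 + 32*u^2*v^2 + 8*u^2 + 16*v^4 + 8*v^2 + 1). At (u, v) = (-2, 3/2): K = -1/169.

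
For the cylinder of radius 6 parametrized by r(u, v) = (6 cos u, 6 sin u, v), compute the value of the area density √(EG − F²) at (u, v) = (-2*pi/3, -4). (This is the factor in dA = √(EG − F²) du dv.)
√(EG − F²)|_{(-2*pi/3, -4)} = 6

E = 36, F = 0, G = 1, so EG − F² = 36. Taking the positive square root: √(EG − F²) = 6. At (u, v) = (-2*pi/3, -4): 6.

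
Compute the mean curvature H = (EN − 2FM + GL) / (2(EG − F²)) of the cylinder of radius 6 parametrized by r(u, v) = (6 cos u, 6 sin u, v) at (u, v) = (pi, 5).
H = -1/12

With E = 36, F = 0, G = 1, L = -6, M = 0, N = 0, assemble
  H = (EN − 2FM + GL) / (2(EG − F²)) = -1/12.
At (u, v) = (pi, 5): H = -1/12.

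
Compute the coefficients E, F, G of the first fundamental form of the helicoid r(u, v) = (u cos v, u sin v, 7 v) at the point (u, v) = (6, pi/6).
E = 1;  F = 0;  G = 85

Partials: r_u = (cos(v), sin(v), 0), r_v = (-u*sin(v), u*cos(v), 7). As functions of (u, v):
  E = r_u · r_u = 1,
  F = r_u · r_v = 0,
  G = r_v · r_v = u^2 + 49.
Evaluating at (u, v) = (6, pi/6): E = 1, F = 0, G = 85.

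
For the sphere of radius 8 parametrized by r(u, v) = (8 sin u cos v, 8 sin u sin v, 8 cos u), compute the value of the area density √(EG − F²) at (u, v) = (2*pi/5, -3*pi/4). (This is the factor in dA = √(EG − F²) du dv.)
√(EG − F²)|_{(2*pi/5, -3*pi/4)} = 16*sqrt(2*sqrt(5) + 10)

E = 64, F = 0, G = 64*sin(u)^2, so EG − F² = 4096*sin(u)^2. Taking the positive square root: √(EG − F²) = 64*Abs(sin(u)). At (u, v) = (2*pi/5, -3*pi/4): 16*sqrt(2*sqrt(5) + 10).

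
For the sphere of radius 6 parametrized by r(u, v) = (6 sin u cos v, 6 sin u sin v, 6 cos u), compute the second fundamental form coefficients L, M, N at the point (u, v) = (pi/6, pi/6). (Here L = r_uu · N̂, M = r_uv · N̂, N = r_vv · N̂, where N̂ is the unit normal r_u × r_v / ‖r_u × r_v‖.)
L = -6;  M = 0;  N = -3/2

Compute the unit normal N̂(u, v) = (sin(u)^2*cos(v)/Abs(sin(u)), sin(u)^2*sin(v)/Abs(sin(u)), sin(2*u)/(2*Abs(sin(u)))), and the second partials r_uu, r_uv, r_vv. Take dot products:
  L(u, v) = r_uu · N̂ = -6*sin(u)/Abs(sin(u)),
  M(u, v) = r_uv · N̂ = 0,
  N(u, v) = r_vv · N̂ = -6*sin(u)^3/Abs(sin(u)).
Evaluating at (u, v) = (pi/6, pi/6):
  L = -6, M = 0, N = -3/2.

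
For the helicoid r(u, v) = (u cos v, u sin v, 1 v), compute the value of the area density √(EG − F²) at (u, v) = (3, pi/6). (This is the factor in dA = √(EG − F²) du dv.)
√(EG − F²)|_{(3, pi/6)} = sqrt(10)

E = 1, F = 0, G = u^2 + 1, so EG − F² = u^2 + 1. Taking the positive square root: √(EG − F²) = sqrt(u^2 + 1). At (u, v) = (3, pi/6): sqrt(10).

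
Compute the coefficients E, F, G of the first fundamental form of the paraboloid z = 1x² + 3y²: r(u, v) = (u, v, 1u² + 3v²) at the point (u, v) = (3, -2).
E = 37;  F = -72;  G = 145

Partials: r_u = (1, 0, 2*u), r_v = (0, 1, 6*v). As functions of (u, v):
  E = r_u · r_u = 4*u^2 + 1,
  F = r_u · r_v = 12*u*v,
  G = r_v · r_v = 36*v^2 + 1.
Evaluating at (u, v) = (3, -2): E = 37, F = -72, G = 145.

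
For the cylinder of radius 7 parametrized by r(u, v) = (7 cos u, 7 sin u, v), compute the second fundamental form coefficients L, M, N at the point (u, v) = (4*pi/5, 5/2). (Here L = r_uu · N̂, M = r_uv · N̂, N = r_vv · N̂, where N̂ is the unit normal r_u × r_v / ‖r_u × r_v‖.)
L = -7;  M = 0;  N = 0

Compute the unit normal N̂(u, v) = (cos(u), sin(u), 0), and the second partials r_uu, r_uv, r_vv. Take dot products:
  L(u, v) = r_uu · N̂ = -7,
  M(u, v) = r_uv · N̂ = 0,
  N(u, v) = r_vv · N̂ = 0.
Evaluating at (u, v) = (4*pi/5, 5/2):
  L = -7, M = 0, N = 0.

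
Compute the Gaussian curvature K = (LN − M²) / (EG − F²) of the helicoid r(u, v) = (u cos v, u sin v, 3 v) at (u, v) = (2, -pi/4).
K = -9/169

Coefficients of the first fundamental form: E = 1, F = 0, G = u^2 + 9.
Coefficients of the second fundamental form: L = 0, M = -3/sqrt(u^2 + 9), N = 0.
Assemble K = (LN − M²)/(EG − F²) = -9/(u^2 + 9)^2. At (u, v) = (2, -pi/4): K = -9/169.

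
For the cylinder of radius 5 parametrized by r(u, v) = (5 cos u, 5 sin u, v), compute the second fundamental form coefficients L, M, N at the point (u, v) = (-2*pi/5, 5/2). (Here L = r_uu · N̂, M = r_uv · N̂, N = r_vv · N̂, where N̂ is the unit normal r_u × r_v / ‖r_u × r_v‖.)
L = -5;  M = 0;  N = 0

Compute the unit normal N̂(u, v) = (cos(u), sin(u), 0), and the second partials r_uu, r_uv, r_vv. Take dot products:
  L(u, v) = r_uu · N̂ = -5,
  M(u, v) = r_uv · N̂ = 0,
  N(u, v) = r_vv · N̂ = 0.
Evaluating at (u, v) = (-2*pi/5, 5/2):
  L = -5, M = 0, N = 0.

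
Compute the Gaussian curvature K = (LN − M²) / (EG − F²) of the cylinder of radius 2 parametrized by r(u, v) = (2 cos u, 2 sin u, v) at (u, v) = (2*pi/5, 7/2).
K = 0

Coefficients of the first fundamental form: E = 4, F = 0, G = 1.
Coefficients of the second fundamental form: L = -2, M = 0, N = 0.
Assemble K = (LN − M²)/(EG − F²) = 0. At (u, v) = (2*pi/5, 7/2): K = 0.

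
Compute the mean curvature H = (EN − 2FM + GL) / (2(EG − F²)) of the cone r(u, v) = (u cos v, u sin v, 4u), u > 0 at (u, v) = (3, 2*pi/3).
H = 2*sqrt(17)/51

With E = 17, F = 0, G = u^2, L = 0, M = 0, N = 4*sqrt(17)*u^2/(17*Abs(u)), assemble
  H = (EN − 2FM + GL) / (2(EG − F²)) = 2*sqrt(17)/(17*Abs(u)).
At (u, v) = (3, 2*pi/3): H = 2*sqrt(17)/51.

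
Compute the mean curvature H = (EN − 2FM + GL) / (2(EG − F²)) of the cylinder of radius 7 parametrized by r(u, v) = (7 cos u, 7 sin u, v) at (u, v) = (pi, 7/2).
H = -1/14

With E = 49, F = 0, G = 1, L = -7, M = 0, N = 0, assemble
  H = (EN − 2FM + GL) / (2(EG − F²)) = -1/14.
At (u, v) = (pi, 7/2): H = -1/14.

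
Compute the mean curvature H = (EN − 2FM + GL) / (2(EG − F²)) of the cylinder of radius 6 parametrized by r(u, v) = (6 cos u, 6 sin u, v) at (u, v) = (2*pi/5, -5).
H = -1/12

With E = 36, F = 0, G = 1, L = -6, M = 0, N = 0, assemble
  H = (EN − 2FM + GL) / (2(EG − F²)) = -1/12.
At (u, v) = (2*pi/5, -5): H = -1/12.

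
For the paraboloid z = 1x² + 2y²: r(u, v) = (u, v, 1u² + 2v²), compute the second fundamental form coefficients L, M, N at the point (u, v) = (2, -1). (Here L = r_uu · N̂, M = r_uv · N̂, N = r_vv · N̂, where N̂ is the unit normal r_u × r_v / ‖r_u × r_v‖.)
L = 2*sqrt(33)/33;  M = 0;  N = 4*sqrt(33)/33

Compute the unit normal N̂(u, v) = (-2*u/sqrt(4*u^2 + 16*v^2 + 1), -4*v/sqrt(4*u^2 + 16*v^2 + 1), 1/sqrt(4*u^2 + 16*v^2 + 1)), and the second partials r_uu, r_uv, r_vv. Take dot products:
  L(u, v) = r_uu · N̂ = 2/sqrt(4*u^2 + 16*v^2 + 1),
  M(u, v) = r_uv · N̂ = 0,
  N(u, v) = r_vv · N̂ = 4/sqrt(4*u^2 + 16*v^2 + 1).
Evaluating at (u, v) = (2, -1):
  L = 2*sqrt(33)/33, M = 0, N = 4*sqrt(33)/33.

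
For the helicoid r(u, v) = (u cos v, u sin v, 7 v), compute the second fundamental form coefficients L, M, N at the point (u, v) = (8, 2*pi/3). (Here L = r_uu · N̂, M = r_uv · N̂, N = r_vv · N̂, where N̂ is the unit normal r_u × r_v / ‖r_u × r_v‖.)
L = 0;  M = -7*sqrt(113)/113;  N = 0

Compute the unit normal N̂(u, v) = (7*sin(v)/sqrt(u^2 + 49), -7*cos(v)/sqrt(u^2 + 49), u/sqrt(u^2 + 49)), and the second partials r_uu, r_uv, r_vv. Take dot products:
  L(u, v) = r_uu · N̂ = 0,
  M(u, v) = r_uv · N̂ = -7/sqrt(u^2 + 49),
  N(u, v) = r_vv · N̂ = 0.
Evaluating at (u, v) = (8, 2*pi/3):
  L = 0, M = -7*sqrt(113)/113, N = 0.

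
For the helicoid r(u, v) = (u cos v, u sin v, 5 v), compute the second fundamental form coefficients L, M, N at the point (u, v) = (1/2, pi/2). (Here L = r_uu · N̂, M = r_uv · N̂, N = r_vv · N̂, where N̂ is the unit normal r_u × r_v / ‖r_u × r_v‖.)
L = 0;  M = -10*sqrt(101)/101;  N = 0

Compute the unit normal N̂(u, v) = (5*sin(v)/sqrt(u^2 + 25), -5*cos(v)/sqrt(u^2 + 25), u/sqrt(u^2 + 25)), and the second partials r_uu, r_uv, r_vv. Take dot products:
  L(u, v) = r_uu · N̂ = 0,
  M(u, v) = r_uv · N̂ = -5/sqrt(u^2 + 25),
  N(u, v) = r_vv · N̂ = 0.
Evaluating at (u, v) = (1/2, pi/2):
  L = 0, M = -10*sqrt(101)/101, N = 0.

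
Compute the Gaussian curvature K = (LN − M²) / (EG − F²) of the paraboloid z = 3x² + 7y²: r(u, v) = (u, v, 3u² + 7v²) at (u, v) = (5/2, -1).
K = 21/44521

Coefficients of the first fundamental form: E = 36*u^2 + 1, F = 84*u*v, G = 196*v^2 + 1.
Coefficients of the second fundamental form: L = 6/sqrt(36*u^2 + 196*v^2 + 1), M = 0, N = 14/sqrt(36*u^2 + 196*v^2 + 1).
Assemble K = (LN − M²)/(EG − F²) = 84/(1296*u^4 + 14112*u^2*v^2 + 72*u^2 + 38416*v^4 + 392*v^2 + 1). At (u, v) = (5/2, -1): K = 21/44521.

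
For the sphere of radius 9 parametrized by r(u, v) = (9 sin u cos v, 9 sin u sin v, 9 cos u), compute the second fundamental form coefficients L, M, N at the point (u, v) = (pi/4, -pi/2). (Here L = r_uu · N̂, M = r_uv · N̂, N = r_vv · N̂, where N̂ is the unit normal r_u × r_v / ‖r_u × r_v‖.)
L = -9;  M = 0;  N = -9/2

Compute the unit normal N̂(u, v) = (sin(u)^2*cos(v)/Abs(sin(u)), sin(u)^2*sin(v)/Abs(sin(u)), sin(2*u)/(2*Abs(sin(u)))), and the second partials r_uu, r_uv, r_vv. Take dot products:
  L(u, v) = r_uu · N̂ = -9*sin(u)/Abs(sin(u)),
  M(u, v) = r_uv · N̂ = 0,
  N(u, v) = r_vv · N̂ = -9*sin(u)^3/Abs(sin(u)).
Evaluating at (u, v) = (pi/4, -pi/2):
  L = -9, M = 0, N = -9/2.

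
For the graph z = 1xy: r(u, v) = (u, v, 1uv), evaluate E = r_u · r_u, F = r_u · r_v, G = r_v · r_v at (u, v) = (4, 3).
E = 10;  F = 12;  G = 17

Partials: r_u = (1, 0, v), r_v = (0, 1, u). As functions of (u, v):
  E = r_u · r_u = v^2 + 1,
  F = r_u · r_v = u*v,
  G = r_v · r_v = u^2 + 1.
Evaluating at (u, v) = (4, 3): E = 10, F = 12, G = 17.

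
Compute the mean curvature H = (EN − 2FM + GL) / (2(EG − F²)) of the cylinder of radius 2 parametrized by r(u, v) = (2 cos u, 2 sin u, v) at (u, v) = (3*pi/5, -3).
H = -1/4

With E = 4, F = 0, G = 1, L = -2, M = 0, N = 0, assemble
  H = (EN − 2FM + GL) / (2(EG − F²)) = -1/4.
At (u, v) = (3*pi/5, -3): H = -1/4.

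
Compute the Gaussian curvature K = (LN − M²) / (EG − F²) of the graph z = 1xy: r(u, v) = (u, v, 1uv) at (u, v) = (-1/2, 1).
K = -16/81

Coefficients of the first fundamental form: E = v^2 + 1, F = u*v, G = u^2 + 1.
Coefficients of the second fundamental form: L = 0, M = 1/sqrt(u^2 + v^2 + 1), N = 0.
Assemble K = (LN − M²)/(EG − F²) = 1/((u^2*v^2 - (u^2 + 1)*(v^2 + 1))*(u^2 + v^2 + 1)). At (u, v) = (-1/2, 1): K = -16/81.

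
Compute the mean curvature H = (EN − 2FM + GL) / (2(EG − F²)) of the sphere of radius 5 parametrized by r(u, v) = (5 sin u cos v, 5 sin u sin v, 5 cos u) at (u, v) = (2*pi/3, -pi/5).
H = -1/5

With E = 25, F = 0, G = 25*sin(u)^2, L = -5*sin(u)/Abs(sin(u)), M = 0, N = -5*sin(u)^3/Abs(sin(u)), assemble
  H = (EN − 2FM + GL) / (2(EG − F²)) = -sin(u)/(5*Abs(sin(u))).
At (u, v) = (2*pi/3, -pi/5): H = -1/5.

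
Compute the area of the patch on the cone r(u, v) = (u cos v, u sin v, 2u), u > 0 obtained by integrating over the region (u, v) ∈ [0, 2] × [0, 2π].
Area = 4*sqrt(5)*pi

Area = ∫∫ √(EG − F²) du dv with √(EG − F²) = sqrt(5)*Abs(u). Integrating over [0, 2] × [0, 2π] gives 4*sqrt(5)*pi.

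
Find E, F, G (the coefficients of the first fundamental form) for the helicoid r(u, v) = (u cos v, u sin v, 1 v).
E = 1;  F = 0;  G = u^2 + 1

Compute partials: r_u = (cos(v), sin(v), 0), r_v = (-u*sin(v), u*cos(v), 1). Then
  E = r_u · r_u = 1,
  F = r_u · r_v = 0,
  G = r_v · r_v = u^2 + 1.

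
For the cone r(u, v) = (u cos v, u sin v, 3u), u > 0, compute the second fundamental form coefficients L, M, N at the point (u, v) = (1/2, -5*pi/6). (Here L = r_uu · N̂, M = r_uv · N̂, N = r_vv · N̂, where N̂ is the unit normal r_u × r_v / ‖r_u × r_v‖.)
L = 0;  M = 0;  N = 3*sqrt(10)/20

Compute the unit normal N̂(u, v) = (-3*sqrt(10)*u*cos(v)/(10*Abs(u)), -3*sqrt(10)*u*sin(v)/(10*Abs(u)), sqrt(10)*u/(10*Abs(u))), and the second partials r_uu, r_uv, r_vv. Take dot products:
  L(u, v) = r_uu · N̂ = 0,
  M(u, v) = r_uv · N̂ = 0,
  N(u, v) = r_vv · N̂ = 3*sqrt(10)*u^2/(10*Abs(u)).
Evaluating at (u, v) = (1/2, -5*pi/6):
  L = 0, M = 0, N = 3*sqrt(10)/20.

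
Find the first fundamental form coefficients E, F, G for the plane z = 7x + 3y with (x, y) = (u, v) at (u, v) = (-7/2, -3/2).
E = 50;  F = 21;  G = 10

Partials: r_u = (1, 0, 7), r_v = (0, 1, 3). As functions of (u, v):
  E = r_u · r_u = 50,
  F = r_u · r_v = 21,
  G = r_v · r_v = 10.
Evaluating at (u, v) = (-7/2, -3/2): E = 50, F = 21, G = 10.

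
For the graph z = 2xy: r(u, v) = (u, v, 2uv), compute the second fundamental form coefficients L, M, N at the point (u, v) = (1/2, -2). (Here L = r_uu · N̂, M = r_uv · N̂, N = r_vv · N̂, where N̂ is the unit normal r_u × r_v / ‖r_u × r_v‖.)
L = 0;  M = sqrt(2)/3;  N = 0

Compute the unit normal N̂(u, v) = (-2*v/sqrt(4*u^2 + 4*v^2 + 1), -2*u/sqrt(4*u^2 + 4*v^2 + 1), 1/sqrt(4*u^2 + 4*v^2 + 1)), and the second partials r_uu, r_uv, r_vv. Take dot products:
  L(u, v) = r_uu · N̂ = 0,
  M(u, v) = r_uv · N̂ = 2/sqrt(4*u^2 + 4*v^2 + 1),
  N(u, v) = r_vv · N̂ = 0.
Evaluating at (u, v) = (1/2, -2):
  L = 0, M = sqrt(2)/3, N = 0.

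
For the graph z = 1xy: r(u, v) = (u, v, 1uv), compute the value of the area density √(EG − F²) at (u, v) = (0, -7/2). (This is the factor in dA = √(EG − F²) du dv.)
√(EG − F²)|_{(0, -7/2)} = sqrt(53)/2

E = v^2 + 1, F = u*v, G = u^2 + 1, so EG − F² = u^2 + v^2 + 1. Taking the positive square root: √(EG − F²) = sqrt(u^2 + v^2 + 1). At (u, v) = (0, -7/2): sqrt(53)/2.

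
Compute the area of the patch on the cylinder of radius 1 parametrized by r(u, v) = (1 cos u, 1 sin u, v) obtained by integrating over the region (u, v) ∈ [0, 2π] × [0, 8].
Area = 16*pi

Area = ∫∫ √(EG − F²) du dv with √(EG − F²) = 1. Integrating over [0, 2π] × [0, 8] gives 16*pi.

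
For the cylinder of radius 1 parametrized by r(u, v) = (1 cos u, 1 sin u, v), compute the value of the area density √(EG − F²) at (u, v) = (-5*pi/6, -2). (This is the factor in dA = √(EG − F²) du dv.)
√(EG − F²)|_{(-5*pi/6, -2)} = 1

E = 1, F = 0, G = 1, so EG − F² = 1. Taking the positive square root: √(EG − F²) = 1. At (u, v) = (-5*pi/6, -2): 1.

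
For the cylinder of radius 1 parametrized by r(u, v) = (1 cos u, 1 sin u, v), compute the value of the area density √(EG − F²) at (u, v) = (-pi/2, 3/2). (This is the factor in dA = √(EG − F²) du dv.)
√(EG − F²)|_{(-pi/2, 3/2)} = 1

E = 1, F = 0, G = 1, so EG − F² = 1. Taking the positive square root: √(EG − F²) = 1. At (u, v) = (-pi/2, 3/2): 1.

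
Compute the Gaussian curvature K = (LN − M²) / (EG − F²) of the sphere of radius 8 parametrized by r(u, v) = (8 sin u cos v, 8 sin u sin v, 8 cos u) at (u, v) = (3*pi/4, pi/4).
K = 1/64

Coefficients of the first fundamental form: E = 64, F = 0, G = 64*sin(u)^2.
Coefficients of the second fundamental form: L = -8*sin(u)/Abs(sin(u)), M = 0, N = -8*sin(u)^3/Abs(sin(u)).
Assemble K = (LN − M²)/(EG − F²) = 1/64. At (u, v) = (3*pi/4, pi/4): K = 1/64.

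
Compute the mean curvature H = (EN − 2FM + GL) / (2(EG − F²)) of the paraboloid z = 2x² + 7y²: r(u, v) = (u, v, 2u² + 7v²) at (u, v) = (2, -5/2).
H = 323*sqrt(1290)/184900

With E = 16*u^2 + 1, F = 56*u*v, G = 196*v^2 + 1, L = 4/sqrt(16*u^2 + 196*v^2 + 1), M = 0, N = 14/sqrt(16*u^2 + 196*v^2 + 1), assemble
  H = (EN − 2FM + GL) / (2(EG − F²)) = (112*u^2 + 392*v^2 + 9)/(16*u^2 + 196*v^2 + 1)^(3/2).
At (u, v) = (2, -5/2): H = 323*sqrt(1290)/184900.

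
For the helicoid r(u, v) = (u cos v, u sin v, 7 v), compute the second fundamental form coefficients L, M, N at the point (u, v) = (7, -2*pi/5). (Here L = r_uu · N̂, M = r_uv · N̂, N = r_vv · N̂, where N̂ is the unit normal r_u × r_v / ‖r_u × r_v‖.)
L = 0;  M = -sqrt(2)/2;  N = 0

Compute the unit normal N̂(u, v) = (7*sin(v)/sqrt(u^2 + 49), -7*cos(v)/sqrt(u^2 + 49), u/sqrt(u^2 + 49)), and the second partials r_uu, r_uv, r_vv. Take dot products:
  L(u, v) = r_uu · N̂ = 0,
  M(u, v) = r_uv · N̂ = -7/sqrt(u^2 + 49),
  N(u, v) = r_vv · N̂ = 0.
Evaluating at (u, v) = (7, -2*pi/5):
  L = 0, M = -sqrt(2)/2, N = 0.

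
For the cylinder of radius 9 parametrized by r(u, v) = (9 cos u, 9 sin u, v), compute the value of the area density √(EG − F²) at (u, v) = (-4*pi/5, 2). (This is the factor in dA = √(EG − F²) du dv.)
√(EG − F²)|_{(-4*pi/5, 2)} = 9

E = 81, F = 0, G = 1, so EG − F² = 81. Taking the positive square root: √(EG − F²) = 9. At (u, v) = (-4*pi/5, 2): 9.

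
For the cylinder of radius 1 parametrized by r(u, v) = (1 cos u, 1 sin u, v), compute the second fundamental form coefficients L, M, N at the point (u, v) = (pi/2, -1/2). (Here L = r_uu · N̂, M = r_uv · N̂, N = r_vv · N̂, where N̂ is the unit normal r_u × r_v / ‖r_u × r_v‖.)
L = -1;  M = 0;  N = 0

Compute the unit normal N̂(u, v) = (cos(u), sin(u), 0), and the second partials r_uu, r_uv, r_vv. Take dot products:
  L(u, v) = r_uu · N̂ = -1,
  M(u, v) = r_uv · N̂ = 0,
  N(u, v) = r_vv · N̂ = 0.
Evaluating at (u, v) = (pi/2, -1/2):
  L = -1, M = 0, N = 0.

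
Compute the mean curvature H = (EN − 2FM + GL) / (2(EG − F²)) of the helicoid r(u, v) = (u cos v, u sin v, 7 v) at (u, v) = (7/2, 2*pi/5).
H = 0

With E = 1, F = 0, G = u^2 + 49, L = 0, M = -7/sqrt(u^2 + 49), N = 0, assemble
  H = (EN − 2FM + GL) / (2(EG − F²)) = 0.
At (u, v) = (7/2, 2*pi/5): H = 0.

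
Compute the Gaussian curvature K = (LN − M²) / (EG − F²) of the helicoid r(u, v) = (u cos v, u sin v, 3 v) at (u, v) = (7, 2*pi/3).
K = -9/3364

Coefficients of the first fundamental form: E = 1, F = 0, G = u^2 + 9.
Coefficients of the second fundamental form: L = 0, M = -3/sqrt(u^2 + 9), N = 0.
Assemble K = (LN − M²)/(EG − F²) = -9/(u^2 + 9)^2. At (u, v) = (7, 2*pi/3): K = -9/3364.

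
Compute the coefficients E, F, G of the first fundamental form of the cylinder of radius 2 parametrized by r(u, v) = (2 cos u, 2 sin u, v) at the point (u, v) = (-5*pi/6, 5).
E = 4;  F = 0;  G = 1

Partials: r_u = (-2*sin(u), 2*cos(u), 0), r_v = (0, 0, 1). As functions of (u, v):
  E = r_u · r_u = 4,
  F = r_u · r_v = 0,
  G = r_v · r_v = 1.
Evaluating at (u, v) = (-5*pi/6, 5): E = 4, F = 0, G = 1.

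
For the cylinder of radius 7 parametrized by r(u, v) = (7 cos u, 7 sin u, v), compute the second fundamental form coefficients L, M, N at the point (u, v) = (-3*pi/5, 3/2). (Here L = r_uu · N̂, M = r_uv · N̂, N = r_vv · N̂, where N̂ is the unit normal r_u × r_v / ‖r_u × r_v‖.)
L = -7;  M = 0;  N = 0

Compute the unit normal N̂(u, v) = (cos(u), sin(u), 0), and the second partials r_uu, r_uv, r_vv. Take dot products:
  L(u, v) = r_uu · N̂ = -7,
  M(u, v) = r_uv · N̂ = 0,
  N(u, v) = r_vv · N̂ = 0.
Evaluating at (u, v) = (-3*pi/5, 3/2):
  L = -7, M = 0, N = 0.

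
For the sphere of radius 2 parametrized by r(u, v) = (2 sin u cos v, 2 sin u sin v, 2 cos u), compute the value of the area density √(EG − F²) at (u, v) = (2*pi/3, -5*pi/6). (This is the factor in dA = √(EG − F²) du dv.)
√(EG − F²)|_{(2*pi/3, -5*pi/6)} = 2*sqrt(3)

E = 4, F = 0, G = 4*sin(u)^2, so EG − F² = 16*sin(u)^2. Taking the positive square root: √(EG − F²) = 4*Abs(sin(u)). At (u, v) = (2*pi/3, -5*pi/6): 2*sqrt(3).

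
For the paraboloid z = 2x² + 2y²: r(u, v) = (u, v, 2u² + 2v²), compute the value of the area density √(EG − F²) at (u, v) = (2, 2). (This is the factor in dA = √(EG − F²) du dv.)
√(EG − F²)|_{(2, 2)} = sqrt(129)

E = 16*u^2 + 1, F = 16*u*v, G = 16*v^2 + 1, so EG − F² = 16*u^2 + 16*v^2 + 1. Taking the positive square root: √(EG − F²) = sqrt(16*u^2 + 16*v^2 + 1). At (u, v) = (2, 2): sqrt(129).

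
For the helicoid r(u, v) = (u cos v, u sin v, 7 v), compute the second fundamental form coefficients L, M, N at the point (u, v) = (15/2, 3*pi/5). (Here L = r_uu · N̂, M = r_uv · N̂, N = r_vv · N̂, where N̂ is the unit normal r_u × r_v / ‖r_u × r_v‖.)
L = 0;  M = -14*sqrt(421)/421;  N = 0

Compute the unit normal N̂(u, v) = (7*sin(v)/sqrt(u^2 + 49), -7*cos(v)/sqrt(u^2 + 49), u/sqrt(u^2 + 49)), and the second partials r_uu, r_uv, r_vv. Take dot products:
  L(u, v) = r_uu · N̂ = 0,
  M(u, v) = r_uv · N̂ = -7/sqrt(u^2 + 49),
  N(u, v) = r_vv · N̂ = 0.
Evaluating at (u, v) = (15/2, 3*pi/5):
  L = 0, M = -14*sqrt(421)/421, N = 0.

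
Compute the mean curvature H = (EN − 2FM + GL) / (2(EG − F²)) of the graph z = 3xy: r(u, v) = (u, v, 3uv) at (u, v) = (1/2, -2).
H = 216*sqrt(157)/24649

With E = 9*v^2 + 1, F = 9*u*v, G = 9*u^2 + 1, L = 0, M = 3/sqrt(9*u^2 + 9*v^2 + 1), N = 0, assemble
  H = (EN − 2FM + GL) / (2(EG − F²)) = -27*u*v/(9*u^2 + 9*v^2 + 1)^(3/2).
At (u, v) = (1/2, -2): H = 216*sqrt(157)/24649.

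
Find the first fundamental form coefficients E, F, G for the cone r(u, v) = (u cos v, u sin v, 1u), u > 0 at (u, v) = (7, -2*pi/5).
E = 2;  F = 0;  G = 49

Partials: r_u = (cos(v), sin(v), 1), r_v = (-u*sin(v), u*cos(v), 0). As functions of (u, v):
  E = r_u · r_u = 2,
  F = r_u · r_v = 0,
  G = r_v · r_v = u^2.
Evaluating at (u, v) = (7, -2*pi/5): E = 2, F = 0, G = 49.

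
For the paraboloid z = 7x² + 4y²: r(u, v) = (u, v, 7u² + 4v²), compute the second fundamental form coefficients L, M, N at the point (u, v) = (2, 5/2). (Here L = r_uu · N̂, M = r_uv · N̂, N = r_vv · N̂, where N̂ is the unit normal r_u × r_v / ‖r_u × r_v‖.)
L = 14*sqrt(1185)/1185;  M = 0;  N = 8*sqrt(1185)/1185

Compute the unit normal N̂(u, v) = (-14*u/sqrt(196*u^2 + 64*v^2 + 1), -8*v/sqrt(196*u^2 + 64*v^2 + 1), 1/sqrt(196*u^2 + 64*v^2 + 1)), and the second partials r_uu, r_uv, r_vv. Take dot products:
  L(u, v) = r_uu · N̂ = 14/sqrt(196*u^2 + 64*v^2 + 1),
  M(u, v) = r_uv · N̂ = 0,
  N(u, v) = r_vv · N̂ = 8/sqrt(196*u^2 + 64*v^2 + 1).
Evaluating at (u, v) = (2, 5/2):
  L = 14*sqrt(1185)/1185, M = 0, N = 8*sqrt(1185)/1185.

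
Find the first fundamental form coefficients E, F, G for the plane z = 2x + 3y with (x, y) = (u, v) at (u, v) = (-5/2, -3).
E = 5;  F = 6;  G = 10

Partials: r_u = (1, 0, 2), r_v = (0, 1, 3). As functions of (u, v):
  E = r_u · r_u = 5,
  F = r_u · r_v = 6,
  G = r_v · r_v = 10.
Evaluating at (u, v) = (-5/2, -3): E = 5, F = 6, G = 10.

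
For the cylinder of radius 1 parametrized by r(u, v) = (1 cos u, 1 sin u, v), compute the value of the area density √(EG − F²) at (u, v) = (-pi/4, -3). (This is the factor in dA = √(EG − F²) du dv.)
√(EG − F²)|_{(-pi/4, -3)} = 1

E = 1, F = 0, G = 1, so EG − F² = 1. Taking the positive square root: √(EG − F²) = 1. At (u, v) = (-pi/4, -3): 1.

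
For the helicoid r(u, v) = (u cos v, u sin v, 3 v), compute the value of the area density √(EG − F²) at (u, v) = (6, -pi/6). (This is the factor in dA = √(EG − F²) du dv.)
√(EG − F²)|_{(6, -pi/6)} = 3*sqrt(5)

E = 1, F = 0, G = u^2 + 9, so EG − F² = u^2 + 9. Taking the positive square root: √(EG − F²) = sqrt(u^2 + 9). At (u, v) = (6, -pi/6): 3*sqrt(5).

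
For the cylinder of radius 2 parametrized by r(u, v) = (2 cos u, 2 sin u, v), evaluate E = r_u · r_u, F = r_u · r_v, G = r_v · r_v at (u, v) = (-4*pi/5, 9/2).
E = 4;  F = 0;  G = 1

Partials: r_u = (-2*sin(u), 2*cos(u), 0), r_v = (0, 0, 1). As functions of (u, v):
  E = r_u · r_u = 4,
  F = r_u · r_v = 0,
  G = r_v · r_v = 1.
Evaluating at (u, v) = (-4*pi/5, 9/2): E = 4, F = 0, G = 1.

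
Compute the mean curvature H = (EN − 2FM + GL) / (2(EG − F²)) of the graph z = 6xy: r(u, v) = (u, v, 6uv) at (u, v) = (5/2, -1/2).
H = 54*sqrt(235)/11045

With E = 36*v^2 + 1, F = 36*u*v, G = 36*u^2 + 1, L = 0, M = 6/sqrt(36*u^2 + 36*v^2 + 1), N = 0, assemble
  H = (EN − 2FM + GL) / (2(EG − F²)) = -216*u*v/(36*u^2 + 36*v^2 + 1)^(3/2).
At (u, v) = (5/2, -1/2): H = 54*sqrt(235)/11045.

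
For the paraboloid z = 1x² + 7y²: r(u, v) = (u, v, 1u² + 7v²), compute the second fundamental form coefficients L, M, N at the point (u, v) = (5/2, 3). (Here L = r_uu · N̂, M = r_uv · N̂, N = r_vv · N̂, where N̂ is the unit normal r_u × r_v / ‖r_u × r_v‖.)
L = sqrt(1790)/895;  M = 0;  N = 7*sqrt(1790)/895

Compute the unit normal N̂(u, v) = (-2*u/sqrt(4*u^2 + 196*v^2 + 1), -14*v/sqrt(4*u^2 + 196*v^2 + 1), 1/sqrt(4*u^2 + 196*v^2 + 1)), and the second partials r_uu, r_uv, r_vv. Take dot products:
  L(u, v) = r_uu · N̂ = 2/sqrt(4*u^2 + 196*v^2 + 1),
  M(u, v) = r_uv · N̂ = 0,
  N(u, v) = r_vv · N̂ = 14/sqrt(4*u^2 + 196*v^2 + 1).
Evaluating at (u, v) = (5/2, 3):
  L = sqrt(1790)/895, M = 0, N = 7*sqrt(1790)/895.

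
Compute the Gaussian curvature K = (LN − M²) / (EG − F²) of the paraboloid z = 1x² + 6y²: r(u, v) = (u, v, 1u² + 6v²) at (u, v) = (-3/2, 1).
K = 6/5929

Coefficients of the first fundamental form: E = 4*u^2 + 1, F = 24*u*v, G = 144*v^2 + 1.
Coefficients of the second fundamental form: L = 2/sqrt(4*u^2 + 144*v^2 + 1), M = 0, N = 12/sqrt(4*u^2 + 144*v^2 + 1).
Assemble K = (LN − M²)/(EG − F²) = 24/(16*u^4 + 1152*u^2*v^2 + 8*u^2 + 20736*v^4 + 288*v^2 + 1). At (u, v) = (-3/2, 1): K = 6/5929.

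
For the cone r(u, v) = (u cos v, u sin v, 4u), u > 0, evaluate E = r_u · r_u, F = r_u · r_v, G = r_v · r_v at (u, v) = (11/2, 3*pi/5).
E = 17;  F = 0;  G = 121/4

Partials: r_u = (cos(v), sin(v), 4), r_v = (-u*sin(v), u*cos(v), 0). As functions of (u, v):
  E = r_u · r_u = 17,
  F = r_u · r_v = 0,
  G = r_v · r_v = u^2.
Evaluating at (u, v) = (11/2, 3*pi/5): E = 17, F = 0, G = 121/4.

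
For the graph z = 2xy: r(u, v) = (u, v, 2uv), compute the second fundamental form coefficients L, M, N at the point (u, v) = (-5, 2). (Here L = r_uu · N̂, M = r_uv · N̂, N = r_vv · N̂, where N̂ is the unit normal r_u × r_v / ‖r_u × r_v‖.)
L = 0;  M = 2*sqrt(13)/39;  N = 0

Compute the unit normal N̂(u, v) = (-2*v/sqrt(4*u^2 + 4*v^2 + 1), -2*u/sqrt(4*u^2 + 4*v^2 + 1), 1/sqrt(4*u^2 + 4*v^2 + 1)), and the second partials r_uu, r_uv, r_vv. Take dot products:
  L(u, v) = r_uu · N̂ = 0,
  M(u, v) = r_uv · N̂ = 2/sqrt(4*u^2 + 4*v^2 + 1),
  N(u, v) = r_vv · N̂ = 0.
Evaluating at (u, v) = (-5, 2):
  L = 0, M = 2*sqrt(13)/39, N = 0.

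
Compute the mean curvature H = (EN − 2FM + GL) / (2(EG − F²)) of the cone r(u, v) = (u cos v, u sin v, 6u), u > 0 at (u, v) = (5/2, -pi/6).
H = 6*sqrt(37)/185

With E = 37, F = 0, G = u^2, L = 0, M = 0, N = 6*sqrt(37)*u^2/(37*Abs(u)), assemble
  H = (EN − 2FM + GL) / (2(EG − F²)) = 3*sqrt(37)/(37*Abs(u)).
At (u, v) = (5/2, -pi/6): H = 6*sqrt(37)/185.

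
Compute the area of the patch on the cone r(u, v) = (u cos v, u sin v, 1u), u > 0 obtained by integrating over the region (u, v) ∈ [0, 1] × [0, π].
Area = sqrt(2)*pi/2

Area = ∫∫ √(EG − F²) du dv with √(EG − F²) = sqrt(2)*Abs(u). Integrating over [0, 1] × [0, π] gives sqrt(2)*pi/2.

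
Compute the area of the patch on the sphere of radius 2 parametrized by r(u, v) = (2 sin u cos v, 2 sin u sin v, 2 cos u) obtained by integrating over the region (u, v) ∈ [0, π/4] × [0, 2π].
Area = 4*pi*(2 - sqrt(2))

Area = ∫∫ √(EG − F²) du dv with √(EG − F²) = 4*Abs(sin(u)). Integrating over [0, π/4] × [0, 2π] gives 4*pi*(2 - sqrt(2)).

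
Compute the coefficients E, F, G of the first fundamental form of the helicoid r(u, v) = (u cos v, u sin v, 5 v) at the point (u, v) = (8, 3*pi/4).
E = 1;  F = 0;  G = 89

Partials: r_u = (cos(v), sin(v), 0), r_v = (-u*sin(v), u*cos(v), 5). As functions of (u, v):
  E = r_u · r_u = 1,
  F = r_u · r_v = 0,
  G = r_v · r_v = u^2 + 25.
Evaluating at (u, v) = (8, 3*pi/4): E = 1, F = 0, G = 89.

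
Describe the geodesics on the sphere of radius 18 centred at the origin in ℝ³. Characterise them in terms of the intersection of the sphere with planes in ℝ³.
Geodesics on the sphere of radius 18 are great circles — circles of radius 18 obtained as the intersection of the sphere with planes through the origin (the centre of the sphere).

A curve α(t) of nonzero constant speed on the sphere of radius 18 is a geodesic iff its acceleration α̈ is everywhere normal to the surface, i.e. parallel to the radial vector α(t). Then d/dt(α × α̇) = α̇ × α̇ + α × α̈ = 0, so α × α̇ is a constant vector n ≠ 0 and α(t) · n = 0 for all t: α lies in the plane through the origin with normal n. The intersection of that plane with the sphere is a circle of radius 18 (a great circle). Conversely, a great circle traversed at constant speed has centripetal acceleration pointing at the origin, hence normal to the sphere, so every great circle is a geodesic.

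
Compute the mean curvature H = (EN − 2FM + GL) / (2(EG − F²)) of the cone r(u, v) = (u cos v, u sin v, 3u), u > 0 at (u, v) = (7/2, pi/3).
H = 3*sqrt(10)/70

With E = 10, F = 0, G = u^2, L = 0, M = 0, N = 3*sqrt(10)*u^2/(10*Abs(u)), assemble
  H = (EN − 2FM + GL) / (2(EG − F²)) = 3*sqrt(10)/(20*Abs(u)).
At (u, v) = (7/2, pi/3): H = 3*sqrt(10)/70.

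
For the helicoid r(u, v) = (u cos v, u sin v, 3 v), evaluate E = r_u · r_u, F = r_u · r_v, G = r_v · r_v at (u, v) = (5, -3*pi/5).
E = 1;  F = 0;  G = 34

Partials: r_u = (cos(v), sin(v), 0), r_v = (-u*sin(v), u*cos(v), 3). As functions of (u, v):
  E = r_u · r_u = 1,
  F = r_u · r_v = 0,
  G = r_v · r_v = u^2 + 9.
Evaluating at (u, v) = (5, -3*pi/5): E = 1, F = 0, G = 34.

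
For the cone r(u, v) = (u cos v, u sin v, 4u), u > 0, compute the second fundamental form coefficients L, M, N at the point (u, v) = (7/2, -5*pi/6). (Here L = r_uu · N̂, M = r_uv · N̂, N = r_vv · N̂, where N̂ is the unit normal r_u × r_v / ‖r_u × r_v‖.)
L = 0;  M = 0;  N = 14*sqrt(17)/17

Compute the unit normal N̂(u, v) = (-4*sqrt(17)*u*cos(v)/(17*Abs(u)), -4*sqrt(17)*u*sin(v)/(17*Abs(u)), sqrt(17)*u/(17*Abs(u))), and the second partials r_uu, r_uv, r_vv. Take dot products:
  L(u, v) = r_uu · N̂ = 0,
  M(u, v) = r_uv · N̂ = 0,
  N(u, v) = r_vv · N̂ = 4*sqrt(17)*u^2/(17*Abs(u)).
Evaluating at (u, v) = (7/2, -5*pi/6):
  L = 0, M = 0, N = 14*sqrt(17)/17.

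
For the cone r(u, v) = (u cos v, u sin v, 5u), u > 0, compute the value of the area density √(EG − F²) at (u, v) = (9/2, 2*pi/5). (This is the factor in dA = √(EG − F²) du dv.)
√(EG − F²)|_{(9/2, 2*pi/5)} = 9*sqrt(26)/2

E = 26, F = 0, G = u^2, so EG − F² = 26*u^2. Taking the positive square root: √(EG − F²) = sqrt(26)*Abs(u). At (u, v) = (9/2, 2*pi/5): 9*sqrt(26)/2.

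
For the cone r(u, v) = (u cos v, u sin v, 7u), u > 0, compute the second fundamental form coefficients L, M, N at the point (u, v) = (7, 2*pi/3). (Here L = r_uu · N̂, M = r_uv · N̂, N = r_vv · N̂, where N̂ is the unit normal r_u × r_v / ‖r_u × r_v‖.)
L = 0;  M = 0;  N = 49*sqrt(2)/10

Compute the unit normal N̂(u, v) = (-7*sqrt(2)*u*cos(v)/(10*Abs(u)), -7*sqrt(2)*u*sin(v)/(10*Abs(u)), sqrt(2)*u/(10*Abs(u))), and the second partials r_uu, r_uv, r_vv. Take dot products:
  L(u, v) = r_uu · N̂ = 0,
  M(u, v) = r_uv · N̂ = 0,
  N(u, v) = r_vv · N̂ = 7*sqrt(2)*u^2/(10*Abs(u)).
Evaluating at (u, v) = (7, 2*pi/3):
  L = 0, M = 0, N = 49*sqrt(2)/10.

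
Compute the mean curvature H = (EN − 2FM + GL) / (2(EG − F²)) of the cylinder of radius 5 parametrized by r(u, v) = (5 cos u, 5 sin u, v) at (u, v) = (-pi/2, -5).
H = -1/10

With E = 25, F = 0, G = 1, L = -5, M = 0, N = 0, assemble
  H = (EN − 2FM + GL) / (2(EG − F²)) = -1/10.
At (u, v) = (-pi/2, -5): H = -1/10.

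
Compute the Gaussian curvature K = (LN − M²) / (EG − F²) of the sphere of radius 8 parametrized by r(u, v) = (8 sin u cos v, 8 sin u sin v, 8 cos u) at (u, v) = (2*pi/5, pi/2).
K = 1/64

Coefficients of the first fundamental form: E = 64, F = 0, G = 64*sin(u)^2.
Coefficients of the second fundamental form: L = -8*sin(u)/Abs(sin(u)), M = 0, N = -8*sin(u)^3/Abs(sin(u)).
Assemble K = (LN − M²)/(EG − F²) = 1/64. At (u, v) = (2*pi/5, pi/2): K = 1/64.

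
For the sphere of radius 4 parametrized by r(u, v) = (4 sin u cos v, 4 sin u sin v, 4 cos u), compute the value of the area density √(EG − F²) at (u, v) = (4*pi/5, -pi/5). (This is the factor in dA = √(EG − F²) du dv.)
√(EG − F²)|_{(4*pi/5, -pi/5)} = 4*sqrt(10 - 2*sqrt(5))

E = 16, F = 0, G = 16*sin(u)^2, so EG − F² = 256*sin(u)^2. Taking the positive square root: √(EG − F²) = 16*Abs(sin(u)). At (u, v) = (4*pi/5, -pi/5): 4*sqrt(10 - 2*sqrt(5)).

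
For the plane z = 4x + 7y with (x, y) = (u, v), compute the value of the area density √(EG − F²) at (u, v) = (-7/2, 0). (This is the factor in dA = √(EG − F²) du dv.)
√(EG − F²)|_{(-7/2, 0)} = sqrt(66)

E = 17, F = 28, G = 50, so EG − F² = 66. Taking the positive square root: √(EG − F²) = sqrt(66). At (u, v) = (-7/2, 0): sqrt(66).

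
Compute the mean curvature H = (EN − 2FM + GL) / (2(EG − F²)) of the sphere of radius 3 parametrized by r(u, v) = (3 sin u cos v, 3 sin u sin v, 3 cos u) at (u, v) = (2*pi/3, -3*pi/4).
H = -1/3

With E = 9, F = 0, G = 9*sin(u)^2, L = -3*sin(u)/Abs(sin(u)), M = 0, N = -3*sin(u)^3/Abs(sin(u)), assemble
  H = (EN − 2FM + GL) / (2(EG − F²)) = -sin(u)/(3*Abs(sin(u))).
At (u, v) = (2*pi/3, -3*pi/4): H = -1/3.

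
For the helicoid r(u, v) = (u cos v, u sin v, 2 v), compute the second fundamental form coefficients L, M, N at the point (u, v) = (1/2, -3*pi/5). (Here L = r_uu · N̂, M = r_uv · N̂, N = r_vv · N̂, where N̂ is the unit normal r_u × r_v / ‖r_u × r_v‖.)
L = 0;  M = -4*sqrt(17)/17;  N = 0

Compute the unit normal N̂(u, v) = (2*sin(v)/sqrt(u^2 + 4), -2*cos(v)/sqrt(u^2 + 4), u/sqrt(u^2 + 4)), and the second partials r_uu, r_uv, r_vv. Take dot products:
  L(u, v) = r_uu · N̂ = 0,
  M(u, v) = r_uv · N̂ = -2/sqrt(u^2 + 4),
  N(u, v) = r_vv · N̂ = 0.
Evaluating at (u, v) = (1/2, -3*pi/5):
  L = 0, M = -4*sqrt(17)/17, N = 0.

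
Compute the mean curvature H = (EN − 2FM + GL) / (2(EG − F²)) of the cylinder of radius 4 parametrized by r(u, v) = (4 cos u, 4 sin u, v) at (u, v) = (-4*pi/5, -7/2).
H = -1/8

With E = 16, F = 0, G = 1, L = -4, M = 0, N = 0, assemble
  H = (EN − 2FM + GL) / (2(EG − F²)) = -1/8.
At (u, v) = (-4*pi/5, -7/2): H = -1/8.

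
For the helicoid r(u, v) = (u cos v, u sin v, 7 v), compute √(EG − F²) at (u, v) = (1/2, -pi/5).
√(EG − F²)|_{(1/2, -pi/5)} = sqrt(197)/2

E = 1, F = 0, G = u^2 + 49; EG − F² = u^2 + 49; √(EG − F²) = sqrt(u^2 + 49). At the given point: sqrt(197)/2.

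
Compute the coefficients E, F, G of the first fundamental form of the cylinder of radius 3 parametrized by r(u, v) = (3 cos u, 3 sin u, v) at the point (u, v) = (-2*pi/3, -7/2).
E = 9;  F = 0;  G = 1

Partials: r_u = (-3*sin(u), 3*cos(u), 0), r_v = (0, 0, 1). As functions of (u, v):
  E = r_u · r_u = 9,
  F = r_u · r_v = 0,
  G = r_v · r_v = 1.
Evaluating at (u, v) = (-2*pi/3, -7/2): E = 9, F = 0, G = 1.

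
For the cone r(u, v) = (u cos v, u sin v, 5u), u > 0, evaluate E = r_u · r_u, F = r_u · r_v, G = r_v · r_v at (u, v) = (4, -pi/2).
E = 26;  F = 0;  G = 16

Partials: r_u = (cos(v), sin(v), 5), r_v = (-u*sin(v), u*cos(v), 0). As functions of (u, v):
  E = r_u · r_u = 26,
  F = r_u · r_v = 0,
  G = r_v · r_v = u^2.
Evaluating at (u, v) = (4, -pi/2): E = 26, F = 0, G = 16.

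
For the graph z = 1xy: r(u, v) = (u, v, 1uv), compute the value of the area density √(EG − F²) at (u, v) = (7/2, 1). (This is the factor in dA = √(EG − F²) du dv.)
√(EG − F²)|_{(7/2, 1)} = sqrt(57)/2

E = v^2 + 1, F = u*v, G = u^2 + 1, so EG − F² = u^2 + v^2 + 1. Taking the positive square root: √(EG − F²) = sqrt(u^2 + v^2 + 1). At (u, v) = (7/2, 1): sqrt(57)/2.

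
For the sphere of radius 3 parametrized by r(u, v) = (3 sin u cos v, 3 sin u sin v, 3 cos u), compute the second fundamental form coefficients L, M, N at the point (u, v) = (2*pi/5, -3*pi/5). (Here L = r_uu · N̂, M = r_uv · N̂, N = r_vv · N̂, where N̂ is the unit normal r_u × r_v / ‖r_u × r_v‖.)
L = -3;  M = 0;  N = -15/8 - 3*sqrt(5)/8

Compute the unit normal N̂(u, v) = (sin(u)^2*cos(v)/Abs(sin(u)), sin(u)^2*sin(v)/Abs(sin(u)), sin(2*u)/(2*Abs(sin(u)))), and the second partials r_uu, r_uv, r_vv. Take dot products:
  L(u, v) = r_uu · N̂ = -3*sin(u)/Abs(sin(u)),
  M(u, v) = r_uv · N̂ = 0,
  N(u, v) = r_vv · N̂ = -3*sin(u)^3/Abs(sin(u)).
Evaluating at (u, v) = (2*pi/5, -3*pi/5):
  L = -3, M = 0, N = -15/8 - 3*sqrt(5)/8.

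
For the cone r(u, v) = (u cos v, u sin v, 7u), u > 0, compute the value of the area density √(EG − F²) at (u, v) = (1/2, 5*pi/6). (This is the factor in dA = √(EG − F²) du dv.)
√(EG − F²)|_{(1/2, 5*pi/6)} = 5*sqrt(2)/2

E = 50, F = 0, G = u^2, so EG − F² = 50*u^2. Taking the positive square root: √(EG − F²) = 5*sqrt(2)*Abs(u). At (u, v) = (1/2, 5*pi/6): 5*sqrt(2)/2.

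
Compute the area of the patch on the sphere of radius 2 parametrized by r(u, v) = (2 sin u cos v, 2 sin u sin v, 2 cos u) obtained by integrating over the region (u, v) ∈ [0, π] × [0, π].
Area = 8*pi

Area = ∫∫ √(EG − F²) du dv with √(EG − F²) = 4*Abs(sin(u)). Integrating over [0, π] × [0, π] gives 8*pi.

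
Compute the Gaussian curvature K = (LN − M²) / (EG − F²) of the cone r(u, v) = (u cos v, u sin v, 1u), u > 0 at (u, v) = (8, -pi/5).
K = 0

Coefficients of the first fundamental form: E = 2, F = 0, G = u^2.
Coefficients of the second fundamental form: L = 0, M = 0, N = sqrt(2)*u^2/(2*Abs(u)).
Assemble K = (LN − M²)/(EG − F²) = 0. At (u, v) = (8, -pi/5): K = 0.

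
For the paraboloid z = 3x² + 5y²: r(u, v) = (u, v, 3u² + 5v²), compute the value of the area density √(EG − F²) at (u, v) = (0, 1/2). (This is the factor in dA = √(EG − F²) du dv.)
√(EG − F²)|_{(0, 1/2)} = sqrt(26)

E = 36*u^2 + 1, F = 60*u*v, G = 100*v^2 + 1, so EG − F² = 36*u^2 + 100*v^2 + 1. Taking the positive square root: √(EG − F²) = sqrt(36*u^2 + 100*v^2 + 1). At (u, v) = (0, 1/2): sqrt(26).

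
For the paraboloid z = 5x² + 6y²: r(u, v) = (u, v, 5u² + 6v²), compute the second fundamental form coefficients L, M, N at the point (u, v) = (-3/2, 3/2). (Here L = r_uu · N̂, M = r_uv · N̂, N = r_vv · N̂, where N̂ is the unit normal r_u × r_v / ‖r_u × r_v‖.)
L = sqrt(22)/11;  M = 0;  N = 6*sqrt(22)/55

Compute the unit normal N̂(u, v) = (-10*u/sqrt(100*u^2 + 144*v^2 + 1), -12*v/sqrt(100*u^2 + 144*v^2 + 1), 1/sqrt(100*u^2 + 144*v^2 + 1)), and the second partials r_uu, r_uv, r_vv. Take dot products:
  L(u, v) = r_uu · N̂ = 10/sqrt(100*u^2 + 144*v^2 + 1),
  M(u, v) = r_uv · N̂ = 0,
  N(u, v) = r_vv · N̂ = 12/sqrt(100*u^2 + 144*v^2 + 1).
Evaluating at (u, v) = (-3/2, 3/2):
  L = sqrt(22)/11, M = 0, N = 6*sqrt(22)/55.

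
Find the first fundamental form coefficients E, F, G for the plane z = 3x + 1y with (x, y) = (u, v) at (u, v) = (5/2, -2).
E = 10;  F = 3;  G = 2

Partials: r_u = (1, 0, 3), r_v = (0, 1, 1). As functions of (u, v):
  E = r_u · r_u = 10,
  F = r_u · r_v = 3,
  G = r_v · r_v = 2.
Evaluating at (u, v) = (5/2, -2): E = 10, F = 3, G = 2.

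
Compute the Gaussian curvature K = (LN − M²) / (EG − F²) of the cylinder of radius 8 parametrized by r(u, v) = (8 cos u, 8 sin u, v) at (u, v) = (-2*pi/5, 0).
K = 0

Coefficients of the first fundamental form: E = 64, F = 0, G = 1.
Coefficients of the second fundamental form: L = -8, M = 0, N = 0.
Assemble K = (LN − M²)/(EG − F²) = 0. At (u, v) = (-2*pi/5, 0): K = 0.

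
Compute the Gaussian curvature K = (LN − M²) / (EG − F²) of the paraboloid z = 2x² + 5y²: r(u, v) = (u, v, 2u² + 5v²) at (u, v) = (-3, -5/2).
K = 2/29645

Coefficients of the first fundamental form: E = 16*u^2 + 1, F = 40*u*v, G = 100*v^2 + 1.
Coefficients of the second fundamental form: L = 4/sqrt(16*u^2 + 100*v^2 + 1), M = 0, N = 10/sqrt(16*u^2 + 100*v^2 + 1).
Assemble K = (LN − M²)/(EG − F²) = 40/(256*u^4 + 3200*u^2*v^2 + 32*u^2 + 10000*v^4 + 200*v^2 + 1). At (u, v) = (-3, -5/2): K = 2/29645.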